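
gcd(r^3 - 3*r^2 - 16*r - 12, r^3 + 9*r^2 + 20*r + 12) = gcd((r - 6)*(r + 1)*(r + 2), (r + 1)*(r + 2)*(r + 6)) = r^2 + 3*r + 2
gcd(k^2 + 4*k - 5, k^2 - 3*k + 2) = k - 1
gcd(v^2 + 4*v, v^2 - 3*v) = v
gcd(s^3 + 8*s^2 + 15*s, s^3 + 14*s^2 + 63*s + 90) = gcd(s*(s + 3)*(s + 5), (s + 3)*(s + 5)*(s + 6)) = s^2 + 8*s + 15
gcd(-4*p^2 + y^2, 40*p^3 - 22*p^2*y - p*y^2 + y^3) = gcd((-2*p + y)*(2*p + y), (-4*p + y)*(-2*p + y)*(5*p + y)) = -2*p + y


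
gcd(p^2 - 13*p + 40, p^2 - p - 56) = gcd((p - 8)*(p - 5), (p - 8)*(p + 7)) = p - 8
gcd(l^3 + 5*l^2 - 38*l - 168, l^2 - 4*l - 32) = l + 4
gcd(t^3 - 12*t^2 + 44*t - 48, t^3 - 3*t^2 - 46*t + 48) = 1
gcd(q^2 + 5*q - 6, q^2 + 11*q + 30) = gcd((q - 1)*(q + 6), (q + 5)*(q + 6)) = q + 6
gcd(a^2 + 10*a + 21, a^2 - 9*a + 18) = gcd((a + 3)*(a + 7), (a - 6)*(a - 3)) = 1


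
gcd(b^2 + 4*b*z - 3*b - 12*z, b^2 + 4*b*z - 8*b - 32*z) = b + 4*z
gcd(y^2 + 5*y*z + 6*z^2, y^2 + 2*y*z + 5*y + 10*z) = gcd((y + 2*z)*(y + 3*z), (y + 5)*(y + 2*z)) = y + 2*z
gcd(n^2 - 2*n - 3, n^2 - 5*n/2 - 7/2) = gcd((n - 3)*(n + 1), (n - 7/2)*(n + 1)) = n + 1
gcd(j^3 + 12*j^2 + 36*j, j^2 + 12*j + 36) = j^2 + 12*j + 36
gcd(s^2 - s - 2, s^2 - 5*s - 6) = s + 1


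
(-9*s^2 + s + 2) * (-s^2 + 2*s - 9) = 9*s^4 - 19*s^3 + 81*s^2 - 5*s - 18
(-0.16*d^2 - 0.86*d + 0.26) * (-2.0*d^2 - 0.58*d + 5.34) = 0.32*d^4 + 1.8128*d^3 - 0.8756*d^2 - 4.7432*d + 1.3884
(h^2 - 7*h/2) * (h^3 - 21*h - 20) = h^5 - 7*h^4/2 - 21*h^3 + 107*h^2/2 + 70*h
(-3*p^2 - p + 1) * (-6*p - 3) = 18*p^3 + 15*p^2 - 3*p - 3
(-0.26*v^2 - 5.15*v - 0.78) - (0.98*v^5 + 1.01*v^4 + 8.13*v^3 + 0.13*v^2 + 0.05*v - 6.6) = -0.98*v^5 - 1.01*v^4 - 8.13*v^3 - 0.39*v^2 - 5.2*v + 5.82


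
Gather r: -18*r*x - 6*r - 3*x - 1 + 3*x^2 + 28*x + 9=r*(-18*x - 6) + 3*x^2 + 25*x + 8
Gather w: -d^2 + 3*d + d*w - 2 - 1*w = -d^2 + 3*d + w*(d - 1) - 2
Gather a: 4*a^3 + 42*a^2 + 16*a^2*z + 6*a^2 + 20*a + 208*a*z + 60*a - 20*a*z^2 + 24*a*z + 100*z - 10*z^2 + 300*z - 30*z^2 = 4*a^3 + a^2*(16*z + 48) + a*(-20*z^2 + 232*z + 80) - 40*z^2 + 400*z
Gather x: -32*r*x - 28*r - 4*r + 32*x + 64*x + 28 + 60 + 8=-32*r + x*(96 - 32*r) + 96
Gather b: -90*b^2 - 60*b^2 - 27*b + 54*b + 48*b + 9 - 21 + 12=-150*b^2 + 75*b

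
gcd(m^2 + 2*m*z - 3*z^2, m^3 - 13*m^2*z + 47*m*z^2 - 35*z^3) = -m + z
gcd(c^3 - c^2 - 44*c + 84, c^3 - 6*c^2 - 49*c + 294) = c^2 + c - 42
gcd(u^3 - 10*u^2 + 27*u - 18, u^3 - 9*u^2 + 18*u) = u^2 - 9*u + 18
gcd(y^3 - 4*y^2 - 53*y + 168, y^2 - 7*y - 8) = y - 8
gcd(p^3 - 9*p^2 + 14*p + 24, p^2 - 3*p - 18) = p - 6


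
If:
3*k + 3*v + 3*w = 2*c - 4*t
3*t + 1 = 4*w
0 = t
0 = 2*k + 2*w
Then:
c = 3*v/2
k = -1/4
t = 0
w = 1/4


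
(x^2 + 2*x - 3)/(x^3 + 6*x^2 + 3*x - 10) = (x + 3)/(x^2 + 7*x + 10)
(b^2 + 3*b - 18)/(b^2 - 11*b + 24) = (b + 6)/(b - 8)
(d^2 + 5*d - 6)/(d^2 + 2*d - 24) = (d - 1)/(d - 4)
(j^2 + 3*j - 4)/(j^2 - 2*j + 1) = (j + 4)/(j - 1)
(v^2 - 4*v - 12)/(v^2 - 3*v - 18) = (v + 2)/(v + 3)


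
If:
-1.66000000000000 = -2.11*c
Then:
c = 0.79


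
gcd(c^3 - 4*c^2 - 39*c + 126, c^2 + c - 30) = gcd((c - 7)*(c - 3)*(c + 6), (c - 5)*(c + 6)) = c + 6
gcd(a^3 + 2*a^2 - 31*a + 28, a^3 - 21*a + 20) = a^2 - 5*a + 4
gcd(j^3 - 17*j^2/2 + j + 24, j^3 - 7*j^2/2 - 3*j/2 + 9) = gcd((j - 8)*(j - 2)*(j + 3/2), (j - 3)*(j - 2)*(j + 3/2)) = j^2 - j/2 - 3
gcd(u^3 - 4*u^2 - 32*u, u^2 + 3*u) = u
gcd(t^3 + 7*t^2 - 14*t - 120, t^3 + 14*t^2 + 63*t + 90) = t^2 + 11*t + 30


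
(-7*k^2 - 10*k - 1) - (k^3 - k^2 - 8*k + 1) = -k^3 - 6*k^2 - 2*k - 2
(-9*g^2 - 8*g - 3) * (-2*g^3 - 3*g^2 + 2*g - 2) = 18*g^5 + 43*g^4 + 12*g^3 + 11*g^2 + 10*g + 6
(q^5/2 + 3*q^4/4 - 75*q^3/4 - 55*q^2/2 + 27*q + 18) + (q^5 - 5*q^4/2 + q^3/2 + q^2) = 3*q^5/2 - 7*q^4/4 - 73*q^3/4 - 53*q^2/2 + 27*q + 18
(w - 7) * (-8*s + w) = -8*s*w + 56*s + w^2 - 7*w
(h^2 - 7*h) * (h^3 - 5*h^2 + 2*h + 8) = h^5 - 12*h^4 + 37*h^3 - 6*h^2 - 56*h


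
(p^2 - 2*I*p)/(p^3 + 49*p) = (p - 2*I)/(p^2 + 49)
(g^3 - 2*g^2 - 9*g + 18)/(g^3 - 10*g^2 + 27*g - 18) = (g^2 + g - 6)/(g^2 - 7*g + 6)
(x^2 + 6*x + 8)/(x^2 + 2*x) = (x + 4)/x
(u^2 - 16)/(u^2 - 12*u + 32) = (u + 4)/(u - 8)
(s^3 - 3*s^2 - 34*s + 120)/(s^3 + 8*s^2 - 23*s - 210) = (s - 4)/(s + 7)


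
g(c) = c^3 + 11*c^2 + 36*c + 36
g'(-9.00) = 81.00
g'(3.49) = 149.32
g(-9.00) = -126.00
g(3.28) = 307.71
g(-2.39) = -0.86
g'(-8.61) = 68.98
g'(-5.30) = 3.67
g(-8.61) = -96.78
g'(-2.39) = 0.56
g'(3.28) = 140.44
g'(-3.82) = -4.26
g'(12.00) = 732.00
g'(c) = 3*c^2 + 22*c + 36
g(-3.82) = 3.25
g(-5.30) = 5.31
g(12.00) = 3780.00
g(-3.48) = 1.79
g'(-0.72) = 21.72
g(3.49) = 338.13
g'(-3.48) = -4.23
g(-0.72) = 15.41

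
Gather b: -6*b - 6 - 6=-6*b - 12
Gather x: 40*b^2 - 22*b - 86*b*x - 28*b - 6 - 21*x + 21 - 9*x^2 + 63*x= 40*b^2 - 50*b - 9*x^2 + x*(42 - 86*b) + 15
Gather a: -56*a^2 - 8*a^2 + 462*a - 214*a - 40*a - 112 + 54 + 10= -64*a^2 + 208*a - 48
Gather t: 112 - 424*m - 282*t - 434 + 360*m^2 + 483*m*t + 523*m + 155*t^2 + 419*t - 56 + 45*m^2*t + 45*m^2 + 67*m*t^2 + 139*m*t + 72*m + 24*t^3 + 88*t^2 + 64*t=405*m^2 + 171*m + 24*t^3 + t^2*(67*m + 243) + t*(45*m^2 + 622*m + 201) - 378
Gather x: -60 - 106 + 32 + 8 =-126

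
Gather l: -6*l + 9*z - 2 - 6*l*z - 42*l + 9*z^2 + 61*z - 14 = l*(-6*z - 48) + 9*z^2 + 70*z - 16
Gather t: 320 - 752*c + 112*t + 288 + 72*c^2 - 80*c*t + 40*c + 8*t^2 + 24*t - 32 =72*c^2 - 712*c + 8*t^2 + t*(136 - 80*c) + 576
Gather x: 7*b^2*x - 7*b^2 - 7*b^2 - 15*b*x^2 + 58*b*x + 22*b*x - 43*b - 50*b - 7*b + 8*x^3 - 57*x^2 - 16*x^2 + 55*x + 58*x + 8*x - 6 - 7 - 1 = -14*b^2 - 100*b + 8*x^3 + x^2*(-15*b - 73) + x*(7*b^2 + 80*b + 121) - 14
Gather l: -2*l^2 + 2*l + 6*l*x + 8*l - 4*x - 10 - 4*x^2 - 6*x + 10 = -2*l^2 + l*(6*x + 10) - 4*x^2 - 10*x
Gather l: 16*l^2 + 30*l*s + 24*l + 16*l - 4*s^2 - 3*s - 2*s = 16*l^2 + l*(30*s + 40) - 4*s^2 - 5*s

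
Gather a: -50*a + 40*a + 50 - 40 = 10 - 10*a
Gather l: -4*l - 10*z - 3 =-4*l - 10*z - 3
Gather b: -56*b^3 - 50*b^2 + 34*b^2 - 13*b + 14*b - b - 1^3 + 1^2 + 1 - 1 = -56*b^3 - 16*b^2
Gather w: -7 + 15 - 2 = 6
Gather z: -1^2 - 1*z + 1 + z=0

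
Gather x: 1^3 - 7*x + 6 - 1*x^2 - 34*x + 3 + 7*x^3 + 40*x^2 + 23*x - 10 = 7*x^3 + 39*x^2 - 18*x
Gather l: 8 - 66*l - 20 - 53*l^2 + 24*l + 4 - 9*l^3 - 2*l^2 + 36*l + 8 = -9*l^3 - 55*l^2 - 6*l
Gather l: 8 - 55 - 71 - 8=-126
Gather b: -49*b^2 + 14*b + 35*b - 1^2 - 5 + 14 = -49*b^2 + 49*b + 8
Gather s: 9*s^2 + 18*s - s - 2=9*s^2 + 17*s - 2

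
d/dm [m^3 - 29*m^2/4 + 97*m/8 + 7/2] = 3*m^2 - 29*m/2 + 97/8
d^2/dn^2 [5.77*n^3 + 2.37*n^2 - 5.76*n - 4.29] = 34.62*n + 4.74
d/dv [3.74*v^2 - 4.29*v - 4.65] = 7.48*v - 4.29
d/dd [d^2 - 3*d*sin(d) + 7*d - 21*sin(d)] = -3*d*cos(d) + 2*d - 3*sin(d) - 21*cos(d) + 7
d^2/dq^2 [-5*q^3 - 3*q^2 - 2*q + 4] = -30*q - 6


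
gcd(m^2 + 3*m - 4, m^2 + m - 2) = m - 1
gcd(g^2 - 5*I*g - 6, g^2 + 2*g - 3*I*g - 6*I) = g - 3*I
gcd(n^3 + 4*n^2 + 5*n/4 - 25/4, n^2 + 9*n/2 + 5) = n + 5/2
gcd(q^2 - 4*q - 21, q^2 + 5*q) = 1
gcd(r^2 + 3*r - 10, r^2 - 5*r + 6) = r - 2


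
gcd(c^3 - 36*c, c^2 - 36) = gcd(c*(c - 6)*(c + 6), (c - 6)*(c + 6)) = c^2 - 36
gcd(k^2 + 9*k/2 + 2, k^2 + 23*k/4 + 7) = k + 4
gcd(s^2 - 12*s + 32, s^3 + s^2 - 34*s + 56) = s - 4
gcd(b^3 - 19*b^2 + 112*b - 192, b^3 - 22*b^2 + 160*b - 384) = b^2 - 16*b + 64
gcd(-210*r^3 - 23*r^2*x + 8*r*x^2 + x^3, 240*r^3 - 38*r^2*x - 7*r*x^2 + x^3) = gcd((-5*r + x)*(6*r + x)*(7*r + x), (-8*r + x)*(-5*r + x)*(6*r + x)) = -30*r^2 + r*x + x^2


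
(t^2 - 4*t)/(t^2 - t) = (t - 4)/(t - 1)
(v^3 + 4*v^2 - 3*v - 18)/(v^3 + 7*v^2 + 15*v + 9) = (v - 2)/(v + 1)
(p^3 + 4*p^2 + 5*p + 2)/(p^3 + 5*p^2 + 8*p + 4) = (p + 1)/(p + 2)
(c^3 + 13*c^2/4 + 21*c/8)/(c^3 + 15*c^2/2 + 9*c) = (c + 7/4)/(c + 6)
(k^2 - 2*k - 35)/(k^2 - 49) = (k + 5)/(k + 7)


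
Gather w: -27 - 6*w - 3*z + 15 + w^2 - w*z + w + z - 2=w^2 + w*(-z - 5) - 2*z - 14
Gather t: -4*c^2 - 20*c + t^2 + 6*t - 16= -4*c^2 - 20*c + t^2 + 6*t - 16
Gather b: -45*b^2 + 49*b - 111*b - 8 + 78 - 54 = -45*b^2 - 62*b + 16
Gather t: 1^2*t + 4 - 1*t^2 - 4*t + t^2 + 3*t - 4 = 0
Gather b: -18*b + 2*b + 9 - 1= 8 - 16*b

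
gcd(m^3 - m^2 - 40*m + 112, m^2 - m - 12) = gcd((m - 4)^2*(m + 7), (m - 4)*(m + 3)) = m - 4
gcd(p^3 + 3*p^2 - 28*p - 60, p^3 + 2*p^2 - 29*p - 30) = p^2 + p - 30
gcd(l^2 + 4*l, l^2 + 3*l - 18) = 1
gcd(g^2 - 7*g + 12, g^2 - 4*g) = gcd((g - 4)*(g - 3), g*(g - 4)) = g - 4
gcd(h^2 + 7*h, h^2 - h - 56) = h + 7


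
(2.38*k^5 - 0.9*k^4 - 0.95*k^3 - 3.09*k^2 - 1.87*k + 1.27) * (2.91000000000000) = 6.9258*k^5 - 2.619*k^4 - 2.7645*k^3 - 8.9919*k^2 - 5.4417*k + 3.6957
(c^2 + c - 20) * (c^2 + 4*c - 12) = c^4 + 5*c^3 - 28*c^2 - 92*c + 240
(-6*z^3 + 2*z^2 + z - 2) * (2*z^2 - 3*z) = -12*z^5 + 22*z^4 - 4*z^3 - 7*z^2 + 6*z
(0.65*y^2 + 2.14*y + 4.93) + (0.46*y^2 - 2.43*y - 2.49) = 1.11*y^2 - 0.29*y + 2.44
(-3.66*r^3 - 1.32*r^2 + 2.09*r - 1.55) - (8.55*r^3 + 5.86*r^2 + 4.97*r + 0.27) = -12.21*r^3 - 7.18*r^2 - 2.88*r - 1.82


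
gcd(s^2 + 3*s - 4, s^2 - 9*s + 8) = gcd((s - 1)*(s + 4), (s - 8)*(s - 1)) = s - 1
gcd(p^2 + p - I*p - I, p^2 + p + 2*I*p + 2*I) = p + 1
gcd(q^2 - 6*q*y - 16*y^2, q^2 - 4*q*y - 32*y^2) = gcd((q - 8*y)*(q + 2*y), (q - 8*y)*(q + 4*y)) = -q + 8*y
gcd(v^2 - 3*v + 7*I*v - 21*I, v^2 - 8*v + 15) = v - 3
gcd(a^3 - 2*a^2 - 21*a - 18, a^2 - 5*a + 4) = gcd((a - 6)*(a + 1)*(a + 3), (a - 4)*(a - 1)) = 1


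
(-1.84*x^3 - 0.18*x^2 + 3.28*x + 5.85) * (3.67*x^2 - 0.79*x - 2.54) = -6.7528*x^5 + 0.793*x^4 + 16.8534*x^3 + 19.3355*x^2 - 12.9527*x - 14.859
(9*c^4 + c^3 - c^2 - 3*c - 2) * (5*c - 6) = 45*c^5 - 49*c^4 - 11*c^3 - 9*c^2 + 8*c + 12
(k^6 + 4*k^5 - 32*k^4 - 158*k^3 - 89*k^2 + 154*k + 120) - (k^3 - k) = k^6 + 4*k^5 - 32*k^4 - 159*k^3 - 89*k^2 + 155*k + 120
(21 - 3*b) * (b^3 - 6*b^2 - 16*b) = -3*b^4 + 39*b^3 - 78*b^2 - 336*b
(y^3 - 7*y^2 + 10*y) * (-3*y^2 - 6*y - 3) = -3*y^5 + 15*y^4 + 9*y^3 - 39*y^2 - 30*y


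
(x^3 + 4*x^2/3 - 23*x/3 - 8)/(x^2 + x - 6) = (3*x^2 - 5*x - 8)/(3*(x - 2))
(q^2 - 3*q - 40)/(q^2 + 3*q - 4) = (q^2 - 3*q - 40)/(q^2 + 3*q - 4)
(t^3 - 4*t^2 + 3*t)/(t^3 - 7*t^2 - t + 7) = t*(t - 3)/(t^2 - 6*t - 7)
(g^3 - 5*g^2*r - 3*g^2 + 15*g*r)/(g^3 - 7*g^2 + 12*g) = (g - 5*r)/(g - 4)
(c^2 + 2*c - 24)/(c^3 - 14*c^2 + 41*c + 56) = (c^2 + 2*c - 24)/(c^3 - 14*c^2 + 41*c + 56)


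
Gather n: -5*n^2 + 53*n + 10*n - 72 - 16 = -5*n^2 + 63*n - 88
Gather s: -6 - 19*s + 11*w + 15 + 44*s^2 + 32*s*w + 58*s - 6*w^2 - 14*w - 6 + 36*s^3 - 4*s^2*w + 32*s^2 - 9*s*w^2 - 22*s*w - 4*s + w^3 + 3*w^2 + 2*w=36*s^3 + s^2*(76 - 4*w) + s*(-9*w^2 + 10*w + 35) + w^3 - 3*w^2 - w + 3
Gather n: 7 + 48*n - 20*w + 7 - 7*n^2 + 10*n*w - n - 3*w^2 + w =-7*n^2 + n*(10*w + 47) - 3*w^2 - 19*w + 14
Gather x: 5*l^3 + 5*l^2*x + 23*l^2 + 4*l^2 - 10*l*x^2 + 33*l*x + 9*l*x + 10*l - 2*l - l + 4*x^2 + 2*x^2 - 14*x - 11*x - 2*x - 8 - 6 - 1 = 5*l^3 + 27*l^2 + 7*l + x^2*(6 - 10*l) + x*(5*l^2 + 42*l - 27) - 15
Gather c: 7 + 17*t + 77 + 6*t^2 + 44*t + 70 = 6*t^2 + 61*t + 154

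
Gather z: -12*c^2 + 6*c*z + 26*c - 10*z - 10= -12*c^2 + 26*c + z*(6*c - 10) - 10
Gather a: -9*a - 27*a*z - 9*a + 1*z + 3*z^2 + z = a*(-27*z - 18) + 3*z^2 + 2*z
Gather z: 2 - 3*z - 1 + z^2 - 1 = z^2 - 3*z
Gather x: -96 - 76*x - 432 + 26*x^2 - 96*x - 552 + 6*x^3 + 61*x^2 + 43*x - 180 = 6*x^3 + 87*x^2 - 129*x - 1260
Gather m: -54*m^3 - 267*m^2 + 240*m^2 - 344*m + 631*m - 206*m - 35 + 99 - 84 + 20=-54*m^3 - 27*m^2 + 81*m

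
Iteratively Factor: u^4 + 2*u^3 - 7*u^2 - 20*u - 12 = (u + 1)*(u^3 + u^2 - 8*u - 12) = (u + 1)*(u + 2)*(u^2 - u - 6) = (u + 1)*(u + 2)^2*(u - 3)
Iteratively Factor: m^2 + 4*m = (m + 4)*(m)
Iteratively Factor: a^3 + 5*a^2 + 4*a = (a + 1)*(a^2 + 4*a) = a*(a + 1)*(a + 4)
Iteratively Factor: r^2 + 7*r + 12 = (r + 3)*(r + 4)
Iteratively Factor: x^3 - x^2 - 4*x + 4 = (x - 1)*(x^2 - 4) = (x - 1)*(x + 2)*(x - 2)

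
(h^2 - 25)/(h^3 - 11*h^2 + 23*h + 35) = (h + 5)/(h^2 - 6*h - 7)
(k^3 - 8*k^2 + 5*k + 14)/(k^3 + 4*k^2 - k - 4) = (k^2 - 9*k + 14)/(k^2 + 3*k - 4)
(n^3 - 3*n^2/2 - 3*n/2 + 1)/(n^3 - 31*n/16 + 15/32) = 16*(2*n^3 - 3*n^2 - 3*n + 2)/(32*n^3 - 62*n + 15)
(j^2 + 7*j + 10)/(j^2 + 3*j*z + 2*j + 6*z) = (j + 5)/(j + 3*z)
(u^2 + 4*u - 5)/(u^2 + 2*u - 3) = (u + 5)/(u + 3)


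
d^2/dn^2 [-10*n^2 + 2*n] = -20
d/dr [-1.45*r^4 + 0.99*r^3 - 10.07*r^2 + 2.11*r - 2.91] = -5.8*r^3 + 2.97*r^2 - 20.14*r + 2.11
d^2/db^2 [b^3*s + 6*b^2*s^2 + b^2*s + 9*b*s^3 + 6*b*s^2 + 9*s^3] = 2*s*(3*b + 6*s + 1)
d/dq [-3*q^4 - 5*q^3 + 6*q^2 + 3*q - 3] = -12*q^3 - 15*q^2 + 12*q + 3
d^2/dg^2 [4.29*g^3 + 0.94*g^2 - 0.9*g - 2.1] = 25.74*g + 1.88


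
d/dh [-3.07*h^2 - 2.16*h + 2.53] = -6.14*h - 2.16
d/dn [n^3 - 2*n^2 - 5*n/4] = 3*n^2 - 4*n - 5/4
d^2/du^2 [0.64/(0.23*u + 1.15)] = 0.067712/(0.23*u + 1.15)^3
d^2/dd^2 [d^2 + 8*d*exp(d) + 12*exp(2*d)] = 8*d*exp(d) + 48*exp(2*d) + 16*exp(d) + 2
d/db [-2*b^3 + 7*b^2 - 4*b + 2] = -6*b^2 + 14*b - 4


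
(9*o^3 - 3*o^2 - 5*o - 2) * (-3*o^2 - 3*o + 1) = -27*o^5 - 18*o^4 + 33*o^3 + 18*o^2 + o - 2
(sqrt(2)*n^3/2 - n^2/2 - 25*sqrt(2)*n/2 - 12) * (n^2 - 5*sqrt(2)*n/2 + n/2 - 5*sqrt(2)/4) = sqrt(2)*n^5/2 - 3*n^4 + sqrt(2)*n^4/4 - 45*sqrt(2)*n^3/4 - 3*n^3/2 - 45*sqrt(2)*n^2/8 + 101*n^2/2 + 101*n/4 + 30*sqrt(2)*n + 15*sqrt(2)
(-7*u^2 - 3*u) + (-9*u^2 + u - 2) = -16*u^2 - 2*u - 2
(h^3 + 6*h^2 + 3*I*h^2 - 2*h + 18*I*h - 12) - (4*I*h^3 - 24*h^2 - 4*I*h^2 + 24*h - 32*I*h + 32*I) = h^3 - 4*I*h^3 + 30*h^2 + 7*I*h^2 - 26*h + 50*I*h - 12 - 32*I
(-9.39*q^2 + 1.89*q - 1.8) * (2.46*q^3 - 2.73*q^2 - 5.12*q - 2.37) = -23.0994*q^5 + 30.2841*q^4 + 38.4891*q^3 + 17.4915*q^2 + 4.7367*q + 4.266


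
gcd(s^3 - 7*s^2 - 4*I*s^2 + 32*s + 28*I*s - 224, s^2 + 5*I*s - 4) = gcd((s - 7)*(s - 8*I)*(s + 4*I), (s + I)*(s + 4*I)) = s + 4*I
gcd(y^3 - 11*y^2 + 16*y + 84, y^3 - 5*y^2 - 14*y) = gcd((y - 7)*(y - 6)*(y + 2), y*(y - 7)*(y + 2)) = y^2 - 5*y - 14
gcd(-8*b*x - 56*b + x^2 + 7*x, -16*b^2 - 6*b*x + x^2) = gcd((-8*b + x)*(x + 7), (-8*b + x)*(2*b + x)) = -8*b + x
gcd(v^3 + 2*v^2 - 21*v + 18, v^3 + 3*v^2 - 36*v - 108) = v + 6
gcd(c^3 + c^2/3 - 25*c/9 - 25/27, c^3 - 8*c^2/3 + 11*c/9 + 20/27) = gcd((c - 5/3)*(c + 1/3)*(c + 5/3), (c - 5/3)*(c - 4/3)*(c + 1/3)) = c^2 - 4*c/3 - 5/9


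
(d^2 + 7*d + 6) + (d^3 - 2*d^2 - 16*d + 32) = d^3 - d^2 - 9*d + 38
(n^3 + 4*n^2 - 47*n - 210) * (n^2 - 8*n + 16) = n^5 - 4*n^4 - 63*n^3 + 230*n^2 + 928*n - 3360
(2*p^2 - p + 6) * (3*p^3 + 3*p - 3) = 6*p^5 - 3*p^4 + 24*p^3 - 9*p^2 + 21*p - 18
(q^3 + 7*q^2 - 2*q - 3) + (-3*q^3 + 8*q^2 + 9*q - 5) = -2*q^3 + 15*q^2 + 7*q - 8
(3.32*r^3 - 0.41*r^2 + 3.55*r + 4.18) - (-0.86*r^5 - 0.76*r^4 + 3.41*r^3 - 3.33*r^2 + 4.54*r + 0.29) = 0.86*r^5 + 0.76*r^4 - 0.0900000000000003*r^3 + 2.92*r^2 - 0.99*r + 3.89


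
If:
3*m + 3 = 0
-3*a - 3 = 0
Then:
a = -1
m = -1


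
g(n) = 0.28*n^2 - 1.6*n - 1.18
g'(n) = 0.56*n - 1.6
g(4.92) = -2.27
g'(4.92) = 1.16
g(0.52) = -1.94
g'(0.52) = -1.31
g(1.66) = -3.06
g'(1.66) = -0.67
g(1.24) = -2.73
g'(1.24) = -0.91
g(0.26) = -1.58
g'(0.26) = -1.45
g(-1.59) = 2.07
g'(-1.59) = -2.49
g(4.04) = -3.07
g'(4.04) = 0.66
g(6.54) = 0.33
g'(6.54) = 2.06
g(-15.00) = 85.82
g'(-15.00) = -10.00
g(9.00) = 7.10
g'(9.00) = 3.44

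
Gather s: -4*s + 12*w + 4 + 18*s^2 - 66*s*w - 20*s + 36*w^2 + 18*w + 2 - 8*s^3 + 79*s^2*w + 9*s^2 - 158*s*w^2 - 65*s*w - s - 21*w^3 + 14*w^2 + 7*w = -8*s^3 + s^2*(79*w + 27) + s*(-158*w^2 - 131*w - 25) - 21*w^3 + 50*w^2 + 37*w + 6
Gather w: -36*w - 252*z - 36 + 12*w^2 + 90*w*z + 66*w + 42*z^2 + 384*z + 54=12*w^2 + w*(90*z + 30) + 42*z^2 + 132*z + 18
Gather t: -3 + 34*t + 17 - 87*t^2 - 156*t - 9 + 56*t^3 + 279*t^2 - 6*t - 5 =56*t^3 + 192*t^2 - 128*t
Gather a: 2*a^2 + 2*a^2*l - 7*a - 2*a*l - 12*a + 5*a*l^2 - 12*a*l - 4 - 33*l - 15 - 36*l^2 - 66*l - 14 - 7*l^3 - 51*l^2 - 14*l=a^2*(2*l + 2) + a*(5*l^2 - 14*l - 19) - 7*l^3 - 87*l^2 - 113*l - 33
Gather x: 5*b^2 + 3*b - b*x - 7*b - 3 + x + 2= 5*b^2 - 4*b + x*(1 - b) - 1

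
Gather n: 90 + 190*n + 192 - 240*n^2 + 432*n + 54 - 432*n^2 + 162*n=-672*n^2 + 784*n + 336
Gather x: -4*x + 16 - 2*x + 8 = 24 - 6*x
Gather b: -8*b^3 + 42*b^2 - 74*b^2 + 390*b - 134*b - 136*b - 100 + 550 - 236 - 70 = -8*b^3 - 32*b^2 + 120*b + 144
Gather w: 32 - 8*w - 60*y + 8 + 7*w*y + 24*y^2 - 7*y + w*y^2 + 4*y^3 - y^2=w*(y^2 + 7*y - 8) + 4*y^3 + 23*y^2 - 67*y + 40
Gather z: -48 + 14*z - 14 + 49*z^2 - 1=49*z^2 + 14*z - 63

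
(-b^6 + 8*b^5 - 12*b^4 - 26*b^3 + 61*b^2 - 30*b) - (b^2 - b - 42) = -b^6 + 8*b^5 - 12*b^4 - 26*b^3 + 60*b^2 - 29*b + 42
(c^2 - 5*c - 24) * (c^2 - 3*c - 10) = c^4 - 8*c^3 - 19*c^2 + 122*c + 240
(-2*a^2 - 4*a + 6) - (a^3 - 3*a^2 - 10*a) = -a^3 + a^2 + 6*a + 6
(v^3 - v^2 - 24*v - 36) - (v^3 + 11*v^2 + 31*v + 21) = -12*v^2 - 55*v - 57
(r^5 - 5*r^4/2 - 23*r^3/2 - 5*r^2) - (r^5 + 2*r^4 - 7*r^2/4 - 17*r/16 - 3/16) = -9*r^4/2 - 23*r^3/2 - 13*r^2/4 + 17*r/16 + 3/16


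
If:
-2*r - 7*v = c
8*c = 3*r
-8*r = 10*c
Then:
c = 0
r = 0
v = 0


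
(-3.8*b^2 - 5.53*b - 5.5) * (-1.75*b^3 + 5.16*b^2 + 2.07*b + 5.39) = 6.65*b^5 - 9.9305*b^4 - 26.7758*b^3 - 60.3091*b^2 - 41.1917*b - 29.645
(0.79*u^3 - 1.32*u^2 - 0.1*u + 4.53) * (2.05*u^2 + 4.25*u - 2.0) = 1.6195*u^5 + 0.6515*u^4 - 7.395*u^3 + 11.5015*u^2 + 19.4525*u - 9.06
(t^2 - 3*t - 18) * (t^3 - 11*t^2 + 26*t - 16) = t^5 - 14*t^4 + 41*t^3 + 104*t^2 - 420*t + 288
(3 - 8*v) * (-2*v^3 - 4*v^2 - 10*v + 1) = 16*v^4 + 26*v^3 + 68*v^2 - 38*v + 3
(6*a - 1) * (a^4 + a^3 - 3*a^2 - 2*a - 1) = 6*a^5 + 5*a^4 - 19*a^3 - 9*a^2 - 4*a + 1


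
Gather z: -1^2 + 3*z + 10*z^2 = 10*z^2 + 3*z - 1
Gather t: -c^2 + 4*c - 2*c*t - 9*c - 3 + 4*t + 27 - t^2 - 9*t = -c^2 - 5*c - t^2 + t*(-2*c - 5) + 24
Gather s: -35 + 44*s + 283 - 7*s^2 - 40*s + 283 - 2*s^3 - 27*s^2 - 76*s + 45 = -2*s^3 - 34*s^2 - 72*s + 576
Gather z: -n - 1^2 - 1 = -n - 2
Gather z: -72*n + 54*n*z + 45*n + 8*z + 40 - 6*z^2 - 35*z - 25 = -27*n - 6*z^2 + z*(54*n - 27) + 15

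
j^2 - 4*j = j*(j - 4)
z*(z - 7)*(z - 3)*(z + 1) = z^4 - 9*z^3 + 11*z^2 + 21*z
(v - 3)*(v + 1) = v^2 - 2*v - 3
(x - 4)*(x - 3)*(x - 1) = x^3 - 8*x^2 + 19*x - 12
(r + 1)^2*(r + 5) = r^3 + 7*r^2 + 11*r + 5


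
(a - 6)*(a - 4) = a^2 - 10*a + 24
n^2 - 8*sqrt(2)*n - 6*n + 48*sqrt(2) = (n - 6)*(n - 8*sqrt(2))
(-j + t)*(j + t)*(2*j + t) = -2*j^3 - j^2*t + 2*j*t^2 + t^3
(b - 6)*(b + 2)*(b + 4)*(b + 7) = b^4 + 7*b^3 - 28*b^2 - 244*b - 336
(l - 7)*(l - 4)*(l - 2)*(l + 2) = l^4 - 11*l^3 + 24*l^2 + 44*l - 112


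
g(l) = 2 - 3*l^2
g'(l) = -6*l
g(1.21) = -2.39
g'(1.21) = -7.26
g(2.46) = -16.15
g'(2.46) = -14.76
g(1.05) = -1.31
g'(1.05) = -6.30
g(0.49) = 1.28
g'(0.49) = -2.94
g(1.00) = -1.00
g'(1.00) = -6.00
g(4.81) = -67.41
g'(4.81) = -28.86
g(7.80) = -180.52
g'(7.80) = -46.80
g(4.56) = -60.38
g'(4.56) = -27.36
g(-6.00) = -106.00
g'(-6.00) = 36.00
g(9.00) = -241.00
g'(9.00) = -54.00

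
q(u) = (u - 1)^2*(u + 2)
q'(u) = (u - 1)^2 + (u + 2)*(2*u - 2) = 3*u^2 - 3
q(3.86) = 47.93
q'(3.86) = 41.70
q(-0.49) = 3.35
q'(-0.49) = -2.28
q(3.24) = 26.29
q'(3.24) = 28.49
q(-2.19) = -1.93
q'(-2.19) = 11.39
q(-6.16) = -213.26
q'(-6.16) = 110.84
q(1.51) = 0.91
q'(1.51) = 3.84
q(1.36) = 0.44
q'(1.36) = 2.55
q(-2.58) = -7.43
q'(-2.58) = 16.97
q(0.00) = 2.00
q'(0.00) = -3.00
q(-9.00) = -700.00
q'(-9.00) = 240.00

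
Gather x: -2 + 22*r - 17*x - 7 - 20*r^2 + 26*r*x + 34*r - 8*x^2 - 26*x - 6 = -20*r^2 + 56*r - 8*x^2 + x*(26*r - 43) - 15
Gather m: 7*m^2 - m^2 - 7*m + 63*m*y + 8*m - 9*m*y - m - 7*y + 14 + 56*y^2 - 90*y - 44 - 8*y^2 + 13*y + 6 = 6*m^2 + 54*m*y + 48*y^2 - 84*y - 24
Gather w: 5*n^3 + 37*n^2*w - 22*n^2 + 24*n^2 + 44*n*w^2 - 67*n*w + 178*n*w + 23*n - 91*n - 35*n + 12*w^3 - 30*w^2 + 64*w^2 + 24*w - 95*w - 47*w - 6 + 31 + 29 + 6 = 5*n^3 + 2*n^2 - 103*n + 12*w^3 + w^2*(44*n + 34) + w*(37*n^2 + 111*n - 118) + 60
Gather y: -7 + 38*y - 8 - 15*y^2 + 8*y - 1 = -15*y^2 + 46*y - 16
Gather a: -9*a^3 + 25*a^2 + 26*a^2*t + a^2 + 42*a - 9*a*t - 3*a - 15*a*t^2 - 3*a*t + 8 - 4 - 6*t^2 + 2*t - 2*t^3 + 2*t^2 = -9*a^3 + a^2*(26*t + 26) + a*(-15*t^2 - 12*t + 39) - 2*t^3 - 4*t^2 + 2*t + 4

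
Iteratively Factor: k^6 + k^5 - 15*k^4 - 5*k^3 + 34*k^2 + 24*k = (k)*(k^5 + k^4 - 15*k^3 - 5*k^2 + 34*k + 24) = k*(k + 1)*(k^4 - 15*k^2 + 10*k + 24) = k*(k - 2)*(k + 1)*(k^3 + 2*k^2 - 11*k - 12) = k*(k - 2)*(k + 1)*(k + 4)*(k^2 - 2*k - 3) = k*(k - 3)*(k - 2)*(k + 1)*(k + 4)*(k + 1)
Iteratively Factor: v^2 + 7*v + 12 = (v + 4)*(v + 3)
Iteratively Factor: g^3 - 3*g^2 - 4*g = (g)*(g^2 - 3*g - 4) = g*(g + 1)*(g - 4)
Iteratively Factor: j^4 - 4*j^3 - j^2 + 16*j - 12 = (j - 2)*(j^3 - 2*j^2 - 5*j + 6) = (j - 2)*(j + 2)*(j^2 - 4*j + 3) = (j - 2)*(j - 1)*(j + 2)*(j - 3)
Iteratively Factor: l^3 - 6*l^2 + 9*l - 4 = (l - 1)*(l^2 - 5*l + 4) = (l - 4)*(l - 1)*(l - 1)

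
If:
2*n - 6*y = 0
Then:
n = 3*y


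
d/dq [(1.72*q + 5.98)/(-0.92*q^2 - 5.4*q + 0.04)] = (1.5824*q^2 + 11.0032*q + 32.3608)/(0.8464*q^4 + 9.936*q^3 + 29.0864*q^2 - 0.432*q + 0.0016)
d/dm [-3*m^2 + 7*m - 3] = 7 - 6*m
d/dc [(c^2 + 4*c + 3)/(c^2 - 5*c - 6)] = -9/(c^2 - 12*c + 36)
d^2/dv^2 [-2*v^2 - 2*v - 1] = -4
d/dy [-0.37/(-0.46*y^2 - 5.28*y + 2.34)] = (-0.3404*y - 1.9536)/(0.46*y^2 + 5.28*y - 2.34)^2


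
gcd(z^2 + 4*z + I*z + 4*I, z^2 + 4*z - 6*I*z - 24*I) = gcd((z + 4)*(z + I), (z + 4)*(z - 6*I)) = z + 4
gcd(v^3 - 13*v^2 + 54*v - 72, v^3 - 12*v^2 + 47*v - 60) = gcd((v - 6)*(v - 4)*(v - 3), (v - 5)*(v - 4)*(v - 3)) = v^2 - 7*v + 12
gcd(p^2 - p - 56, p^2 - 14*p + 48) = p - 8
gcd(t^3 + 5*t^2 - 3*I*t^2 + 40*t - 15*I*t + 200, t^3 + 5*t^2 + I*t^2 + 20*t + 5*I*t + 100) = t^2 + t*(5 + 5*I) + 25*I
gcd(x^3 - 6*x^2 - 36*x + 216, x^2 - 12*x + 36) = x^2 - 12*x + 36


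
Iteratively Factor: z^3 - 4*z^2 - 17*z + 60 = (z + 4)*(z^2 - 8*z + 15) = (z - 3)*(z + 4)*(z - 5)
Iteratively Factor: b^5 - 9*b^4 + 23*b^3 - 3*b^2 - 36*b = (b - 3)*(b^4 - 6*b^3 + 5*b^2 + 12*b) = (b - 3)^2*(b^3 - 3*b^2 - 4*b) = (b - 3)^2*(b + 1)*(b^2 - 4*b) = b*(b - 3)^2*(b + 1)*(b - 4)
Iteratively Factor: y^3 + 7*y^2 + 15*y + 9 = (y + 3)*(y^2 + 4*y + 3) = (y + 1)*(y + 3)*(y + 3)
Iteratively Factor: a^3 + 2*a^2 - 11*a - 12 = (a + 4)*(a^2 - 2*a - 3) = (a - 3)*(a + 4)*(a + 1)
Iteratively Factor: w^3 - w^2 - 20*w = (w)*(w^2 - w - 20) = w*(w - 5)*(w + 4)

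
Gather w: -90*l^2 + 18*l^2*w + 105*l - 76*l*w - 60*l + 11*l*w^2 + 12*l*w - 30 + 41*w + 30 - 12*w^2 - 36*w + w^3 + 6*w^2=-90*l^2 + 45*l + w^3 + w^2*(11*l - 6) + w*(18*l^2 - 64*l + 5)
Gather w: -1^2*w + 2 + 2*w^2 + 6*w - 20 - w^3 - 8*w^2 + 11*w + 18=-w^3 - 6*w^2 + 16*w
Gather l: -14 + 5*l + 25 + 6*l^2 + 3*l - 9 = 6*l^2 + 8*l + 2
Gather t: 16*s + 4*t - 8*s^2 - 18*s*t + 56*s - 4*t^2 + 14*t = -8*s^2 + 72*s - 4*t^2 + t*(18 - 18*s)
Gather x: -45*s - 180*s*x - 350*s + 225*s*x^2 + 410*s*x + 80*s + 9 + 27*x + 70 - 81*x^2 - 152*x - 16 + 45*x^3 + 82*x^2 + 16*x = -315*s + 45*x^3 + x^2*(225*s + 1) + x*(230*s - 109) + 63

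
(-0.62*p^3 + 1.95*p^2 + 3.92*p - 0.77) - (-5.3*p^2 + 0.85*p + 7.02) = -0.62*p^3 + 7.25*p^2 + 3.07*p - 7.79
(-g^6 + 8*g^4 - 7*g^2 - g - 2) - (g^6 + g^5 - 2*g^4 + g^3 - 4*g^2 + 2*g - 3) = -2*g^6 - g^5 + 10*g^4 - g^3 - 3*g^2 - 3*g + 1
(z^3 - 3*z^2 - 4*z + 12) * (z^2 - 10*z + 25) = z^5 - 13*z^4 + 51*z^3 - 23*z^2 - 220*z + 300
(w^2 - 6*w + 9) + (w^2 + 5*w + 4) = 2*w^2 - w + 13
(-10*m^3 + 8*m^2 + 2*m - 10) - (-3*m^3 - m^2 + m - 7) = -7*m^3 + 9*m^2 + m - 3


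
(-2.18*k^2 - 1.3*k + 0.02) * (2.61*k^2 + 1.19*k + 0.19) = -5.6898*k^4 - 5.9872*k^3 - 1.909*k^2 - 0.2232*k + 0.0038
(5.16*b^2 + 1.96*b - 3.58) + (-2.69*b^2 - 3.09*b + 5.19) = 2.47*b^2 - 1.13*b + 1.61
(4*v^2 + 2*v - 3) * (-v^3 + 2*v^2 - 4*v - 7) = -4*v^5 + 6*v^4 - 9*v^3 - 42*v^2 - 2*v + 21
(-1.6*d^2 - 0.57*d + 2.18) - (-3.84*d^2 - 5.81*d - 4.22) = 2.24*d^2 + 5.24*d + 6.4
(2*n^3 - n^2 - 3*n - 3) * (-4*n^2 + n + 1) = -8*n^5 + 6*n^4 + 13*n^3 + 8*n^2 - 6*n - 3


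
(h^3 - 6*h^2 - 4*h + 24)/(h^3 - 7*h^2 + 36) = (h - 2)/(h - 3)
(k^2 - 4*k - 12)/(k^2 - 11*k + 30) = (k + 2)/(k - 5)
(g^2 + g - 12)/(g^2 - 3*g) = (g + 4)/g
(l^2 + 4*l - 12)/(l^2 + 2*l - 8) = (l + 6)/(l + 4)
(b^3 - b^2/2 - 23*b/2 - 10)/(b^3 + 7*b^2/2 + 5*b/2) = (b - 4)/b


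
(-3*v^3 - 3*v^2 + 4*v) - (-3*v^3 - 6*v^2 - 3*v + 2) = 3*v^2 + 7*v - 2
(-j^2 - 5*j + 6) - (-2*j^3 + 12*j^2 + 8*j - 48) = 2*j^3 - 13*j^2 - 13*j + 54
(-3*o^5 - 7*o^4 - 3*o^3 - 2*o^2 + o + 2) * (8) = -24*o^5 - 56*o^4 - 24*o^3 - 16*o^2 + 8*o + 16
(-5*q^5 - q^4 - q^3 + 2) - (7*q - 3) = -5*q^5 - q^4 - q^3 - 7*q + 5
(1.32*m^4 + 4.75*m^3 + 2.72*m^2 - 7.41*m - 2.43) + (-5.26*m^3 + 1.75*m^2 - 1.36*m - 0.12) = 1.32*m^4 - 0.51*m^3 + 4.47*m^2 - 8.77*m - 2.55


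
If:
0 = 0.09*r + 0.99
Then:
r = -11.00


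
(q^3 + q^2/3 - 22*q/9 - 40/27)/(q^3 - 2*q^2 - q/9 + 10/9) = (q + 4/3)/(q - 1)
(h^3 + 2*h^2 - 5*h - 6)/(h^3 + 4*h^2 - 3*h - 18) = (h + 1)/(h + 3)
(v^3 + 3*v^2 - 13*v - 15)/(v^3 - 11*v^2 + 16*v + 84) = (v^3 + 3*v^2 - 13*v - 15)/(v^3 - 11*v^2 + 16*v + 84)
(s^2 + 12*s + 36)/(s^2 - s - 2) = (s^2 + 12*s + 36)/(s^2 - s - 2)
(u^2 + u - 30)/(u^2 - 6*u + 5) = (u + 6)/(u - 1)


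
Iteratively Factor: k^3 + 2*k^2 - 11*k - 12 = (k + 4)*(k^2 - 2*k - 3) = (k + 1)*(k + 4)*(k - 3)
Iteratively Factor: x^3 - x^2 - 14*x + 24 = (x - 3)*(x^2 + 2*x - 8) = (x - 3)*(x + 4)*(x - 2)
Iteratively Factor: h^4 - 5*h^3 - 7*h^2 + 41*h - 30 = (h - 1)*(h^3 - 4*h^2 - 11*h + 30) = (h - 2)*(h - 1)*(h^2 - 2*h - 15) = (h - 2)*(h - 1)*(h + 3)*(h - 5)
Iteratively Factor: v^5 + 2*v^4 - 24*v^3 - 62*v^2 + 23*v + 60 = (v - 1)*(v^4 + 3*v^3 - 21*v^2 - 83*v - 60) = (v - 1)*(v + 3)*(v^3 - 21*v - 20) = (v - 1)*(v + 3)*(v + 4)*(v^2 - 4*v - 5) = (v - 5)*(v - 1)*(v + 3)*(v + 4)*(v + 1)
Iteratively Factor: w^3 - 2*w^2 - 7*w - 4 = (w + 1)*(w^2 - 3*w - 4) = (w + 1)^2*(w - 4)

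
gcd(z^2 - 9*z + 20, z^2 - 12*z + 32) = z - 4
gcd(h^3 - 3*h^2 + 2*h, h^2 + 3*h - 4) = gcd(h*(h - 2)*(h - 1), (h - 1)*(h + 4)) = h - 1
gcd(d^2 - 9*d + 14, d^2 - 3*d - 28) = d - 7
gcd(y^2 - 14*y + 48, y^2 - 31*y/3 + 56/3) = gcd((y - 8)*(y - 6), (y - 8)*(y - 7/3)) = y - 8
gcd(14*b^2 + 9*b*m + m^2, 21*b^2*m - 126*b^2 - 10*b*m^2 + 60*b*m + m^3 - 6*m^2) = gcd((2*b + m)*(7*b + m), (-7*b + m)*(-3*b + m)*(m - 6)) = 1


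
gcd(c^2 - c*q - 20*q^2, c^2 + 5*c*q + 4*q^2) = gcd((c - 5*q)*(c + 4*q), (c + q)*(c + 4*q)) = c + 4*q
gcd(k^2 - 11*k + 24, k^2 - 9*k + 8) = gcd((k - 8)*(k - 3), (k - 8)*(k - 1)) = k - 8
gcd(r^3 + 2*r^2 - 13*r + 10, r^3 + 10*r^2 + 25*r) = r + 5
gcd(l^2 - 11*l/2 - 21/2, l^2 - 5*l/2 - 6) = l + 3/2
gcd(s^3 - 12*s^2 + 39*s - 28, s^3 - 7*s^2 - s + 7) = s^2 - 8*s + 7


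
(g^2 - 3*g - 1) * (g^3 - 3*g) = g^5 - 3*g^4 - 4*g^3 + 9*g^2 + 3*g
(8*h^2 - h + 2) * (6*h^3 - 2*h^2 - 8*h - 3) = 48*h^5 - 22*h^4 - 50*h^3 - 20*h^2 - 13*h - 6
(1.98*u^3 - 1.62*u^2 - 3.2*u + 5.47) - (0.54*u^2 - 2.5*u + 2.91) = 1.98*u^3 - 2.16*u^2 - 0.7*u + 2.56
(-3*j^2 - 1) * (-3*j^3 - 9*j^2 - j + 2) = 9*j^5 + 27*j^4 + 6*j^3 + 3*j^2 + j - 2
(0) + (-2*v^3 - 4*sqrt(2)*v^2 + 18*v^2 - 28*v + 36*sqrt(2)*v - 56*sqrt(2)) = -2*v^3 - 4*sqrt(2)*v^2 + 18*v^2 - 28*v + 36*sqrt(2)*v - 56*sqrt(2)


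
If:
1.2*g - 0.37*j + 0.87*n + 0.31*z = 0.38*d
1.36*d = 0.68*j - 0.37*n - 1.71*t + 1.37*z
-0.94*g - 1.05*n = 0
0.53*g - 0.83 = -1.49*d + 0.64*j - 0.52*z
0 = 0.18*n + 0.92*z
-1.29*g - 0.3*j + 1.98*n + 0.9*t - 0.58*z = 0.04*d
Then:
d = 0.38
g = -0.11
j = -0.53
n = 0.10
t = -0.55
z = -0.02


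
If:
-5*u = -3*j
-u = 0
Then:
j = 0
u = 0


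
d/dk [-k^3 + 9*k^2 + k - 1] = -3*k^2 + 18*k + 1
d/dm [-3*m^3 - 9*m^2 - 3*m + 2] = -9*m^2 - 18*m - 3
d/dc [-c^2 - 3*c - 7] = -2*c - 3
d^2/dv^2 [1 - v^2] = -2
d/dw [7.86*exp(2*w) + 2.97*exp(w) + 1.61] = (15.72*exp(w) + 2.97)*exp(w)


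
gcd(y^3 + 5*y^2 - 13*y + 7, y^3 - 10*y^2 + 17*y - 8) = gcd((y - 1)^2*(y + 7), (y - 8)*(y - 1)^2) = y^2 - 2*y + 1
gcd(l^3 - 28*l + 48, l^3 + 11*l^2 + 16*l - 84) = l^2 + 4*l - 12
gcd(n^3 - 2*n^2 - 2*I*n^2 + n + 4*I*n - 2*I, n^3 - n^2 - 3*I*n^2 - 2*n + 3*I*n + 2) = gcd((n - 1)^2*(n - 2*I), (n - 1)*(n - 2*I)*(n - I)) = n^2 + n*(-1 - 2*I) + 2*I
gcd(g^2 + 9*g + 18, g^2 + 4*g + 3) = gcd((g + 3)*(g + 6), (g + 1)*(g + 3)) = g + 3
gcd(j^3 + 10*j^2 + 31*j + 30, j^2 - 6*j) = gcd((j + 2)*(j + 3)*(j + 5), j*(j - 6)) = 1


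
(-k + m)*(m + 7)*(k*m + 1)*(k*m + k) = -k^3*m^3 - 8*k^3*m^2 - 7*k^3*m + k^2*m^4 + 8*k^2*m^3 + 6*k^2*m^2 - 8*k^2*m - 7*k^2 + k*m^3 + 8*k*m^2 + 7*k*m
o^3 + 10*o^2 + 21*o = o*(o + 3)*(o + 7)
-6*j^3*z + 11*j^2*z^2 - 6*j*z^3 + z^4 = z*(-3*j + z)*(-2*j + z)*(-j + z)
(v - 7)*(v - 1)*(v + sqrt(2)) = v^3 - 8*v^2 + sqrt(2)*v^2 - 8*sqrt(2)*v + 7*v + 7*sqrt(2)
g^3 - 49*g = g*(g - 7)*(g + 7)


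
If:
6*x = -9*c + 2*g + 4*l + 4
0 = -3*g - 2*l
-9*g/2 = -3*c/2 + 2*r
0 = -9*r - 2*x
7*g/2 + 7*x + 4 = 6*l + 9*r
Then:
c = 449/534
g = 37/178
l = -111/356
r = 29/178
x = -261/356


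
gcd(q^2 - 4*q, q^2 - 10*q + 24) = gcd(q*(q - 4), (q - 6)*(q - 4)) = q - 4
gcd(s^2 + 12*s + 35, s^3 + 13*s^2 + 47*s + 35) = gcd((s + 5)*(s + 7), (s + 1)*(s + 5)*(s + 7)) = s^2 + 12*s + 35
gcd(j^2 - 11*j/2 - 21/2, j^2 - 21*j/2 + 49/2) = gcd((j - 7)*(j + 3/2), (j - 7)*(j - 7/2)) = j - 7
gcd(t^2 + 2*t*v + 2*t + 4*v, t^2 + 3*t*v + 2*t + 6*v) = t + 2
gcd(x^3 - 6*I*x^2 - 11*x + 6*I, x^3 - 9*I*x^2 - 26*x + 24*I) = x^2 - 5*I*x - 6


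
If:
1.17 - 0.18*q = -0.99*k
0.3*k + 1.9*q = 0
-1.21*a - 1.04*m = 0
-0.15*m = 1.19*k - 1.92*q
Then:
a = -9.83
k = -1.15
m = 11.44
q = 0.18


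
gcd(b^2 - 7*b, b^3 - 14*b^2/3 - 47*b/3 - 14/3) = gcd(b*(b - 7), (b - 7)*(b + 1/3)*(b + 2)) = b - 7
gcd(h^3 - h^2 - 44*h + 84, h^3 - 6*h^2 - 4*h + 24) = h^2 - 8*h + 12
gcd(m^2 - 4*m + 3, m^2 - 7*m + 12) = m - 3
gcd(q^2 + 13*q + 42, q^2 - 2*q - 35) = 1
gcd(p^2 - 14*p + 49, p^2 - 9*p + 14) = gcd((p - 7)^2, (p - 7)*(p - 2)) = p - 7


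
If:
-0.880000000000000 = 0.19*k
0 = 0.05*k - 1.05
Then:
No Solution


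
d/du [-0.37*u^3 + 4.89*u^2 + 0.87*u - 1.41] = -1.11*u^2 + 9.78*u + 0.87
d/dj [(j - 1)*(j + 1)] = 2*j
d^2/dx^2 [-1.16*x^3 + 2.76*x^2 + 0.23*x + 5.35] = 5.52 - 6.96*x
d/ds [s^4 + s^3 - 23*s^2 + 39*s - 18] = 4*s^3 + 3*s^2 - 46*s + 39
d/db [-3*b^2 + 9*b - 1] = 9 - 6*b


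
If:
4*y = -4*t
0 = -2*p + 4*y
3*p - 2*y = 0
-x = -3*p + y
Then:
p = 0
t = 0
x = 0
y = 0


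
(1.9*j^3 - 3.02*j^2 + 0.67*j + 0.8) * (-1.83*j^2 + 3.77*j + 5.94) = -3.477*j^5 + 12.6896*j^4 - 1.3255*j^3 - 16.8769*j^2 + 6.9958*j + 4.752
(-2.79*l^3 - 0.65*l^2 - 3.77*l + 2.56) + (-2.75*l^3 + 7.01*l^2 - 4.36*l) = -5.54*l^3 + 6.36*l^2 - 8.13*l + 2.56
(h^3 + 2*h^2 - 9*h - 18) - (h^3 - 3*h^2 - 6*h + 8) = 5*h^2 - 3*h - 26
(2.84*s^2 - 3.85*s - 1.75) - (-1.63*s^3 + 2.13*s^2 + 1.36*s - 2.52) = 1.63*s^3 + 0.71*s^2 - 5.21*s + 0.77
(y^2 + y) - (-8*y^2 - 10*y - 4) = 9*y^2 + 11*y + 4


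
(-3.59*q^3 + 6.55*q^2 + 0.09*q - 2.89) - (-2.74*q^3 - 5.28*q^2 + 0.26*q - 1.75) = -0.85*q^3 + 11.83*q^2 - 0.17*q - 1.14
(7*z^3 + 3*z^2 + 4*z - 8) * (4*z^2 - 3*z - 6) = 28*z^5 - 9*z^4 - 35*z^3 - 62*z^2 + 48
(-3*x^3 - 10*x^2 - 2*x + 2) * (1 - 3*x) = 9*x^4 + 27*x^3 - 4*x^2 - 8*x + 2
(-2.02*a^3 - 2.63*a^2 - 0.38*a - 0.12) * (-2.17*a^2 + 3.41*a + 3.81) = 4.3834*a^5 - 1.1811*a^4 - 15.8399*a^3 - 11.0557*a^2 - 1.857*a - 0.4572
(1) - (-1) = 2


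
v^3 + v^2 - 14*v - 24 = (v - 4)*(v + 2)*(v + 3)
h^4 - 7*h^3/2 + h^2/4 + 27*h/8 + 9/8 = (h - 3)*(h - 3/2)*(h + 1/2)^2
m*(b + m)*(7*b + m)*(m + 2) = 7*b^2*m^2 + 14*b^2*m + 8*b*m^3 + 16*b*m^2 + m^4 + 2*m^3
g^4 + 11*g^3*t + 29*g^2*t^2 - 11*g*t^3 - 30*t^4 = (g - t)*(g + t)*(g + 5*t)*(g + 6*t)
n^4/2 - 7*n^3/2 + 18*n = n*(n/2 + 1)*(n - 6)*(n - 3)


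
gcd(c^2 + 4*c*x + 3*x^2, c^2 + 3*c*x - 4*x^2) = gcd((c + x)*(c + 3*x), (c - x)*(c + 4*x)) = 1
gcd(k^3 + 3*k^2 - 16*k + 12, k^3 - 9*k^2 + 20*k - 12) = k^2 - 3*k + 2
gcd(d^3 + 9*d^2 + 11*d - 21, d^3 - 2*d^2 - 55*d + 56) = d^2 + 6*d - 7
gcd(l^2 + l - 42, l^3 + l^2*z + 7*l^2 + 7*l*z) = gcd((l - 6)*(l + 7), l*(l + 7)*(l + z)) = l + 7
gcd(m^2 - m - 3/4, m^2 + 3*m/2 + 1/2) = m + 1/2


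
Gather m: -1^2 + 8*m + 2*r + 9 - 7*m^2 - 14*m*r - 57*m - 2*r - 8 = -7*m^2 + m*(-14*r - 49)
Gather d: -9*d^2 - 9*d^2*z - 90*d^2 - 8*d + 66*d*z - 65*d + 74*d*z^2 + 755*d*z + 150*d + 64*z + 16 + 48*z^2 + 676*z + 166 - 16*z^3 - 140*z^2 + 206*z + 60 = d^2*(-9*z - 99) + d*(74*z^2 + 821*z + 77) - 16*z^3 - 92*z^2 + 946*z + 242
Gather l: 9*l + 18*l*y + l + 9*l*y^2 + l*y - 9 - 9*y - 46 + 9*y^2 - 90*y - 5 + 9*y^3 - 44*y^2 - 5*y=l*(9*y^2 + 19*y + 10) + 9*y^3 - 35*y^2 - 104*y - 60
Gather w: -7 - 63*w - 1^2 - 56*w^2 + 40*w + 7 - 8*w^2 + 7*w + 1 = -64*w^2 - 16*w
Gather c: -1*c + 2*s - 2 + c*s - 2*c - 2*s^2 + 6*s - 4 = c*(s - 3) - 2*s^2 + 8*s - 6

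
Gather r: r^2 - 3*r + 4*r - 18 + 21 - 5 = r^2 + r - 2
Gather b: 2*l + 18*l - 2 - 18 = 20*l - 20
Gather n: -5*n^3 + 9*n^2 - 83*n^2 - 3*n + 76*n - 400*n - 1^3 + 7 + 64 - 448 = -5*n^3 - 74*n^2 - 327*n - 378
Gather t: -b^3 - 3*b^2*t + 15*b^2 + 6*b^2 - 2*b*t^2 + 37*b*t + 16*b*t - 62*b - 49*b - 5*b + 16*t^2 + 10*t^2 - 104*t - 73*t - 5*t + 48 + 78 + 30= -b^3 + 21*b^2 - 116*b + t^2*(26 - 2*b) + t*(-3*b^2 + 53*b - 182) + 156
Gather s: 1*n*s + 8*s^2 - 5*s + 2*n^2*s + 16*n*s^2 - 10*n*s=s^2*(16*n + 8) + s*(2*n^2 - 9*n - 5)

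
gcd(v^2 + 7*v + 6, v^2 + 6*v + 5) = v + 1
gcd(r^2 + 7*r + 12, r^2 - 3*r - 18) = r + 3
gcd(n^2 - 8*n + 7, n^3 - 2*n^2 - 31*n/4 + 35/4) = n - 1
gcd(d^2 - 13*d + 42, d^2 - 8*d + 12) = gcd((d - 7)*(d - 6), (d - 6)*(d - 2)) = d - 6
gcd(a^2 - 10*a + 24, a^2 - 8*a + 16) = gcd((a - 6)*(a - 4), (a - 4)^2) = a - 4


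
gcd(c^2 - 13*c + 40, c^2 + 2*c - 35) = c - 5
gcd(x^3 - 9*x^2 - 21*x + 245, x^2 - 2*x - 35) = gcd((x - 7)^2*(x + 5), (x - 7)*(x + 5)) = x^2 - 2*x - 35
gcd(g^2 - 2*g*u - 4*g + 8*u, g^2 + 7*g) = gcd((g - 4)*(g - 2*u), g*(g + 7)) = 1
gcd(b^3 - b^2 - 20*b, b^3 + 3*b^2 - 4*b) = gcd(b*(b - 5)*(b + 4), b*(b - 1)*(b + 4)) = b^2 + 4*b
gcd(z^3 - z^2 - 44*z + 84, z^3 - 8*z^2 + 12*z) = z^2 - 8*z + 12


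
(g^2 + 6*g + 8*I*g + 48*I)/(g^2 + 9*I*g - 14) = (g^2 + g*(6 + 8*I) + 48*I)/(g^2 + 9*I*g - 14)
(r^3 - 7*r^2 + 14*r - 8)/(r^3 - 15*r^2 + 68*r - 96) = (r^2 - 3*r + 2)/(r^2 - 11*r + 24)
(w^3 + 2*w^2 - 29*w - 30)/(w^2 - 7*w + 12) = (w^3 + 2*w^2 - 29*w - 30)/(w^2 - 7*w + 12)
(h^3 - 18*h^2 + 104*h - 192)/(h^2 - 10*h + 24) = h - 8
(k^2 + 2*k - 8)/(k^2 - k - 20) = (k - 2)/(k - 5)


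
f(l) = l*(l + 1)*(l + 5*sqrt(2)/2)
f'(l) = l*(l + 1) + l*(l + 5*sqrt(2)/2) + (l + 1)*(l + 5*sqrt(2)/2)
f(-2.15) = 3.43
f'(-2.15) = -2.10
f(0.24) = 1.12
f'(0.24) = 5.89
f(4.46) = 194.70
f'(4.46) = 103.67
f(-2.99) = 3.25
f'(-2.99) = 3.23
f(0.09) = 0.36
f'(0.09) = 4.38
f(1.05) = 9.87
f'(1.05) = 16.37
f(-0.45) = -0.76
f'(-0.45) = 0.06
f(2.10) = 36.69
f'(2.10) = 35.81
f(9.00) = 1128.20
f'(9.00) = 328.18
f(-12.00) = -1117.31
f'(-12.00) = 326.68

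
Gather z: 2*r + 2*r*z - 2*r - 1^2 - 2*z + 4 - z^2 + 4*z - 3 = -z^2 + z*(2*r + 2)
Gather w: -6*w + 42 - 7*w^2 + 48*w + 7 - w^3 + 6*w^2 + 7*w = -w^3 - w^2 + 49*w + 49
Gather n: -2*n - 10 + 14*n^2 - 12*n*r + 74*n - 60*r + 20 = 14*n^2 + n*(72 - 12*r) - 60*r + 10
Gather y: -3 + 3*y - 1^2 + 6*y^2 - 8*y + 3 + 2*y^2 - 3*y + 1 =8*y^2 - 8*y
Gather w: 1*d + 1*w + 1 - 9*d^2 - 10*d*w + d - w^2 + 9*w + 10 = -9*d^2 + 2*d - w^2 + w*(10 - 10*d) + 11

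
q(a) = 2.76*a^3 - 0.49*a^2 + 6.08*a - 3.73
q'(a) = 8.28*a^2 - 0.98*a + 6.08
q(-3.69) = -171.51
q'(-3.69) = 122.44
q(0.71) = 1.33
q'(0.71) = 9.56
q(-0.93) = -12.03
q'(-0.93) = 14.15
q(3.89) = 174.97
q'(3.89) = 127.56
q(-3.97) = -208.29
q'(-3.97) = 140.47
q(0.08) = -3.25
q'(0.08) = 6.05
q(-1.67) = -28.10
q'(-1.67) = 30.81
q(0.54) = -0.16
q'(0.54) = 7.97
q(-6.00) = -654.01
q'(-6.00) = 310.04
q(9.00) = 2023.34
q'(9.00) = 667.94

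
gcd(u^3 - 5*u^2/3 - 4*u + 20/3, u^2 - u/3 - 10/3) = u - 2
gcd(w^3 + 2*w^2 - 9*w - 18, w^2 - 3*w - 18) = w + 3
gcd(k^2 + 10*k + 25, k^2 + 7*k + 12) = 1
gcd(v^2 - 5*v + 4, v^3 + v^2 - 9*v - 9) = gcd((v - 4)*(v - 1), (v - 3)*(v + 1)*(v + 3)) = 1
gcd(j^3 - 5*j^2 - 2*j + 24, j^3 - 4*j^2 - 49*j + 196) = j - 4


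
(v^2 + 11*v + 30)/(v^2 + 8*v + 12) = (v + 5)/(v + 2)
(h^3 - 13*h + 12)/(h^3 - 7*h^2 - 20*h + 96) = (h - 1)/(h - 8)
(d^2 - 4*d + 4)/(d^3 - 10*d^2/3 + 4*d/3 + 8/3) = 3/(3*d + 2)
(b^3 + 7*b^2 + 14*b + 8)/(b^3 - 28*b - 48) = (b + 1)/(b - 6)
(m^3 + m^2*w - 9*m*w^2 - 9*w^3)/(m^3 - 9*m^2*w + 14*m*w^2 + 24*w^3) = (m^2 - 9*w^2)/(m^2 - 10*m*w + 24*w^2)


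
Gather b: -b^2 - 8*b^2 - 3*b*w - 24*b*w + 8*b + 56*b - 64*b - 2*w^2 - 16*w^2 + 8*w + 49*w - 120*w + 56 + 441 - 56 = -9*b^2 - 27*b*w - 18*w^2 - 63*w + 441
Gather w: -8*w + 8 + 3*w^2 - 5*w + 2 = 3*w^2 - 13*w + 10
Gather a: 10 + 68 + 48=126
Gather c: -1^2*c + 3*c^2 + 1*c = 3*c^2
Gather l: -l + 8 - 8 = -l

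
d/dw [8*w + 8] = 8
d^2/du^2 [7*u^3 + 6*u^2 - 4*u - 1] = 42*u + 12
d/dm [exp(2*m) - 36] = 2*exp(2*m)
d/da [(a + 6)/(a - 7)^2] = (-a - 19)/(a - 7)^3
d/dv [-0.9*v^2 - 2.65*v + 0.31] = -1.8*v - 2.65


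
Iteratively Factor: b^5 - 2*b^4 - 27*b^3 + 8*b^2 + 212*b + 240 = (b - 5)*(b^4 + 3*b^3 - 12*b^2 - 52*b - 48) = (b - 5)*(b - 4)*(b^3 + 7*b^2 + 16*b + 12) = (b - 5)*(b - 4)*(b + 2)*(b^2 + 5*b + 6) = (b - 5)*(b - 4)*(b + 2)^2*(b + 3)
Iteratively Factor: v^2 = (v)*(v)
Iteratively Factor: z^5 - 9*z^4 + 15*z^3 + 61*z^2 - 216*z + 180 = (z - 2)*(z^4 - 7*z^3 + z^2 + 63*z - 90) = (z - 2)^2*(z^3 - 5*z^2 - 9*z + 45) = (z - 2)^2*(z + 3)*(z^2 - 8*z + 15) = (z - 5)*(z - 2)^2*(z + 3)*(z - 3)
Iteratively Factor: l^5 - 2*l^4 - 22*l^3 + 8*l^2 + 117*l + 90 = (l + 2)*(l^4 - 4*l^3 - 14*l^2 + 36*l + 45) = (l - 5)*(l + 2)*(l^3 + l^2 - 9*l - 9) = (l - 5)*(l - 3)*(l + 2)*(l^2 + 4*l + 3) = (l - 5)*(l - 3)*(l + 2)*(l + 3)*(l + 1)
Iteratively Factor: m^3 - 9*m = (m + 3)*(m^2 - 3*m) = m*(m + 3)*(m - 3)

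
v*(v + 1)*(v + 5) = v^3 + 6*v^2 + 5*v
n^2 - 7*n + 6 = (n - 6)*(n - 1)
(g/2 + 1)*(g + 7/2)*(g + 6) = g^3/2 + 23*g^2/4 + 20*g + 21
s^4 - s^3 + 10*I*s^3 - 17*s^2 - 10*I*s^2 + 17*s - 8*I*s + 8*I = (s - 1)*(s + I)^2*(s + 8*I)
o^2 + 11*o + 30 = (o + 5)*(o + 6)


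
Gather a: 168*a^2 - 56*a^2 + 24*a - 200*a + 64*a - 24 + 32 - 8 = 112*a^2 - 112*a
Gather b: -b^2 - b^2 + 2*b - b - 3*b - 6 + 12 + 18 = -2*b^2 - 2*b + 24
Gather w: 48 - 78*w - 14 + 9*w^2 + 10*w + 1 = 9*w^2 - 68*w + 35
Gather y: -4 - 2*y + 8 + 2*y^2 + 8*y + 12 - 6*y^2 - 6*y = 16 - 4*y^2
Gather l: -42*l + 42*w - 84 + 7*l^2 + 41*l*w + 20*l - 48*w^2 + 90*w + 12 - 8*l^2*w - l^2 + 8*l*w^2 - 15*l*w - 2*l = l^2*(6 - 8*w) + l*(8*w^2 + 26*w - 24) - 48*w^2 + 132*w - 72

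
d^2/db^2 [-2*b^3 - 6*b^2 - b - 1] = -12*b - 12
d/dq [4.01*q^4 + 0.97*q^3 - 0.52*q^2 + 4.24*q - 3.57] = 16.04*q^3 + 2.91*q^2 - 1.04*q + 4.24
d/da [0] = 0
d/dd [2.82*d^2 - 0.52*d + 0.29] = 5.64*d - 0.52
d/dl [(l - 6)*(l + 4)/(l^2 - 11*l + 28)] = (-9*l^2 + 104*l - 320)/(l^4 - 22*l^3 + 177*l^2 - 616*l + 784)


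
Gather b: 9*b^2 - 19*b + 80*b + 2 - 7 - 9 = 9*b^2 + 61*b - 14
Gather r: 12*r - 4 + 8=12*r + 4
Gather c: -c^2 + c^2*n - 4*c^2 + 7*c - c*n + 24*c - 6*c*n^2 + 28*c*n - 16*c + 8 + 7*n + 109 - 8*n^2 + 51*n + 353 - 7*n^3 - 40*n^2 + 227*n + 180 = c^2*(n - 5) + c*(-6*n^2 + 27*n + 15) - 7*n^3 - 48*n^2 + 285*n + 650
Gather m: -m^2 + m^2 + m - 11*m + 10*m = 0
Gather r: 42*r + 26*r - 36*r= 32*r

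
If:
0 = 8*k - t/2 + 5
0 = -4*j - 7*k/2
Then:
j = 35/64 - 7*t/128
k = t/16 - 5/8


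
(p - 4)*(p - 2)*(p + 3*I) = p^3 - 6*p^2 + 3*I*p^2 + 8*p - 18*I*p + 24*I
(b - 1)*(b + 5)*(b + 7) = b^3 + 11*b^2 + 23*b - 35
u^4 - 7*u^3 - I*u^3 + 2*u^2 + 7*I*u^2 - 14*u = u*(u - 7)*(u - 2*I)*(u + I)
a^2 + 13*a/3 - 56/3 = (a - 8/3)*(a + 7)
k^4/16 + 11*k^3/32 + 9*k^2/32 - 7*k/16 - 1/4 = (k/4 + 1/2)*(k/4 + 1)*(k - 1)*(k + 1/2)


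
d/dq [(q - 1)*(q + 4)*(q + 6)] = 3*q^2 + 18*q + 14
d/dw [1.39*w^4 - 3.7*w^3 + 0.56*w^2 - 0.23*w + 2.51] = 5.56*w^3 - 11.1*w^2 + 1.12*w - 0.23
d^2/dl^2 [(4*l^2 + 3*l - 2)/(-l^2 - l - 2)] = 2*(l^3 + 30*l^2 + 24*l - 12)/(l^6 + 3*l^5 + 9*l^4 + 13*l^3 + 18*l^2 + 12*l + 8)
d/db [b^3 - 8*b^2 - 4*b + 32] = 3*b^2 - 16*b - 4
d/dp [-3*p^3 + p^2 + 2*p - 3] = -9*p^2 + 2*p + 2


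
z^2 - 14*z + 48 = (z - 8)*(z - 6)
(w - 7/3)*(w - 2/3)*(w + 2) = w^3 - w^2 - 40*w/9 + 28/9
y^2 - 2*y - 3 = (y - 3)*(y + 1)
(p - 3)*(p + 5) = p^2 + 2*p - 15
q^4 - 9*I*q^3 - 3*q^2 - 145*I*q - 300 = (q - 5*I)^2*(q - 3*I)*(q + 4*I)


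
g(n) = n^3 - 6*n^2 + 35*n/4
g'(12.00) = 296.75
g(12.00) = 969.00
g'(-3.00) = 71.75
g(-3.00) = -107.25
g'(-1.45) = 32.46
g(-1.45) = -28.35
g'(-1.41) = 31.63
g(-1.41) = -27.07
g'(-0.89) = 21.81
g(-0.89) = -13.25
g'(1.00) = -0.25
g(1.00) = 3.75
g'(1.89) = -3.21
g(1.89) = 1.86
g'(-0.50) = 15.50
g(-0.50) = -6.00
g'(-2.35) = 53.52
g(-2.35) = -66.68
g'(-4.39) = 119.25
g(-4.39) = -238.65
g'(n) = 3*n^2 - 12*n + 35/4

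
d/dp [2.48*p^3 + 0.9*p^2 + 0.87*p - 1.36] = 7.44*p^2 + 1.8*p + 0.87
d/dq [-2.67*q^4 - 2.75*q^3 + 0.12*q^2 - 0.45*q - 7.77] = -10.68*q^3 - 8.25*q^2 + 0.24*q - 0.45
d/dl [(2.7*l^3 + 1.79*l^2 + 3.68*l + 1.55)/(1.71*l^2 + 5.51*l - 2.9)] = (4.617*l^4 + 29.754*l^3 - 19.9199*l^2 - 15.683*l - 19.2125)/(2.9241*l^4 + 18.8442*l^3 + 20.4421*l^2 - 31.958*l + 8.41)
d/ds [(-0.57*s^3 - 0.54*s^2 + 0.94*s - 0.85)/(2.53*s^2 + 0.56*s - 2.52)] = (-1.4421*s^4 - 0.6384*s^3 + 1.6286*s^2 + 7.0226*s - 1.8928)/(6.4009*s^4 + 2.8336*s^3 - 12.4376*s^2 - 2.8224*s + 6.3504)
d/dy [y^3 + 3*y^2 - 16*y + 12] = 3*y^2 + 6*y - 16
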